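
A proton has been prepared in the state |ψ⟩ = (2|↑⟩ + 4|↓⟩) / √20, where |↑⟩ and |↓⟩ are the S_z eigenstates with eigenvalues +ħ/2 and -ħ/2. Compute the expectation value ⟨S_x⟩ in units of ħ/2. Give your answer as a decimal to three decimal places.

0.800

⟨σ_x⟩ = 2 Re(a* b)/(|a|²+|b|²) with a = 2, b = 4.
a* b = 8, so ⟨σ_x⟩ = 16/20.
⟨S_x⟩ = (ħ/2)·⟨σ_x⟩.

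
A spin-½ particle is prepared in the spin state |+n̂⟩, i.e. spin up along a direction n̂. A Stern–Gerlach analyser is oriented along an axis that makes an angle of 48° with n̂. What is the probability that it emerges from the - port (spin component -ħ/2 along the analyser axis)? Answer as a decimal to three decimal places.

0.165

For spin-½, the probability of finding spin-up along an axis at angle θ to the initial spin direction is cos²(θ/2); spin-down is sin²(θ/2).
θ = 48°, so P = sin²(24°) ≈ 0.165.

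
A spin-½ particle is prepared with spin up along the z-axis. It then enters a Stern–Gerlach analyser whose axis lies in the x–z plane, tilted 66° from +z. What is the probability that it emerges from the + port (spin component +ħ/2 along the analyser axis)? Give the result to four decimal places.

0.7034

For spin-½, the probability of finding spin-up along an axis at angle θ to the initial spin direction is cos²(θ/2); spin-down is sin²(θ/2).
θ = 66°, so P = cos²(33°) ≈ 0.7034.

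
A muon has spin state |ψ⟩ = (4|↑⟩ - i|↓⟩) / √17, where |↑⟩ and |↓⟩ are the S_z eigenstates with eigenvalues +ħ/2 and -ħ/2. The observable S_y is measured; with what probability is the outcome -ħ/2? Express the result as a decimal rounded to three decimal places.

|-y⟩ = (|↑⟩ - i|↓⟩)/√2, so ⟨-y|ψ⟩ = (5) / (√2·√17).
P = |5|² / 34 = 25/34.

0.735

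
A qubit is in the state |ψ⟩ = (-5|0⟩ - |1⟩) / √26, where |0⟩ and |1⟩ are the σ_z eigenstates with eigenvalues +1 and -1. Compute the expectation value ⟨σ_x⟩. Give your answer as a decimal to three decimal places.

0.385

⟨σ_x⟩ = 2 Re(a* b)/(|a|²+|b|²) with a = -5, b = -1.
a* b = 5, so ⟨σ_x⟩ = 10/26.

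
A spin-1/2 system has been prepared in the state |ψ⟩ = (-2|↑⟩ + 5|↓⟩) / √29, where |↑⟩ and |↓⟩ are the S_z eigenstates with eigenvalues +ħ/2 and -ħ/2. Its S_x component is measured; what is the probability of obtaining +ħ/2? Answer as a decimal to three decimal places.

0.155

|+x⟩ = (|↑⟩ + |↓⟩)/√2, so ⟨+x|ψ⟩ = (3) / (√2·√29).
P = |3|² / 58 = 9/58.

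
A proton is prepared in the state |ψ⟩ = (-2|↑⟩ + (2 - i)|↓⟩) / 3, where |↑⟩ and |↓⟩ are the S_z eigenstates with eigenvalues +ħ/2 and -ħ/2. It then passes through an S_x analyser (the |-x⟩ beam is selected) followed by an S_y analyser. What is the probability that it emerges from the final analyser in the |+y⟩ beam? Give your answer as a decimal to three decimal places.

First analyser (S_x): P(|-x⟩) = |⟨-x|ψ⟩|² = 17/18.
After stage 1 the state is |-x⟩; P(|+y⟩) = |⟨+y|-x⟩|² = 1/2.
Joint probability = 17/18 × 1/2 = 0.472.

0.472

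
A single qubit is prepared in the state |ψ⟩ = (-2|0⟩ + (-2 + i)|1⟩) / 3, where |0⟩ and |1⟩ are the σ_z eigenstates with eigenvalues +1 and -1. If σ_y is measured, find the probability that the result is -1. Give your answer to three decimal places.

|-y⟩ = (|0⟩ - i|1⟩)/√2, so ⟨-y|ψ⟩ = (-3 - 2i) / (√2·3).
P = |-3 - 2i|² / 18 = 13/18.

0.722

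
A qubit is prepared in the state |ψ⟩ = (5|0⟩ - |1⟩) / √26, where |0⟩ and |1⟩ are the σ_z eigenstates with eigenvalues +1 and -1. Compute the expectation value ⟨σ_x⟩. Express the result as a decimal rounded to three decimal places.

-0.385

⟨σ_x⟩ = 2 Re(a* b)/(|a|²+|b|²) with a = 5, b = -1.
a* b = -5, so ⟨σ_x⟩ = -10/26.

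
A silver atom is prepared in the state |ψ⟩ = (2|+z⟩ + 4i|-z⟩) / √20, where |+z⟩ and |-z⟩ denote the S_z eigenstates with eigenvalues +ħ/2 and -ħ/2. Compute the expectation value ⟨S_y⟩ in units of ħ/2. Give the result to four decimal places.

⟨σ_y⟩ = 2 Im(a* b)/(|a|²+|b|²) with a = 2, b = 4i.
a* b = 8i, so ⟨σ_y⟩ = 16/20.
⟨S_y⟩ = (ħ/2)·⟨σ_y⟩.

0.8000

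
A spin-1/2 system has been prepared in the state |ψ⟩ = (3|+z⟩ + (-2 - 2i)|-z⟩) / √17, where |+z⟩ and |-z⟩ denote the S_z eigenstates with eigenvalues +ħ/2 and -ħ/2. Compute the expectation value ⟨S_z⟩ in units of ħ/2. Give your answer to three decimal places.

⟨σ_z⟩ = |a|² - |b|² divided by |a|²+|b|², with a, b the |+z⟩, |-z⟩ amplitudes.
= (9 - 8)/17 = 1/17.
⟨S_z⟩ = (ħ/2)·⟨σ_z⟩.

0.059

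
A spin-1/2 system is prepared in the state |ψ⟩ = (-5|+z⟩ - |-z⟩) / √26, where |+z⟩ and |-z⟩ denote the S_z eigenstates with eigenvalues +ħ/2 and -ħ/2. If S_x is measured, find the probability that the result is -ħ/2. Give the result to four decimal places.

|-x⟩ = (|+z⟩ - |-z⟩)/√2, so ⟨-x|ψ⟩ = (-4) / (√2·√26).
P = |-4|² / 52 = 16/52.

0.3077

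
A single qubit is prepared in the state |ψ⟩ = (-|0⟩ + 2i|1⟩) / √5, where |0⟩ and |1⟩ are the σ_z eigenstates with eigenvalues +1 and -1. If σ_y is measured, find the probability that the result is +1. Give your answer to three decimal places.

|+y⟩ = (|0⟩ + i|1⟩)/√2, so ⟨+y|ψ⟩ = (1) / (√2·√5).
P = |1|² / 10 = 1/10.

0.100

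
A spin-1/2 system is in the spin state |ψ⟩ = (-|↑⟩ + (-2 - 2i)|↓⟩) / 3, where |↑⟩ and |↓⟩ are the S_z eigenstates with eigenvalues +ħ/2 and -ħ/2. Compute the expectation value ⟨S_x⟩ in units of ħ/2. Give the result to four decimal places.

⟨σ_x⟩ = 2 Re(a* b)/(|a|²+|b|²) with a = -1, b = (-2 - 2i).
a* b = (2 + 2i), so ⟨σ_x⟩ = 4/9.
⟨S_x⟩ = (ħ/2)·⟨σ_x⟩.

0.4444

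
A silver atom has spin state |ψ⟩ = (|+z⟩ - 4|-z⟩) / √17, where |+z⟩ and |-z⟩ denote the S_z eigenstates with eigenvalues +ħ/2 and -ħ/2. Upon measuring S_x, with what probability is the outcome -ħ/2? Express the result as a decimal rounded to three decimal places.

|-x⟩ = (|+z⟩ - |-z⟩)/√2, so ⟨-x|ψ⟩ = (5) / (√2·√17).
P = |5|² / 34 = 25/34.

0.735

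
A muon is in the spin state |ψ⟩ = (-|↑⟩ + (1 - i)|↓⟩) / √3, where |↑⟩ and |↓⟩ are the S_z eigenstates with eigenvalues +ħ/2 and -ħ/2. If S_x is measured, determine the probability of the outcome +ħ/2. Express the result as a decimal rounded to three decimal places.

|+x⟩ = (|↑⟩ + |↓⟩)/√2, so ⟨+x|ψ⟩ = (-i) / (√2·√3).
P = |-i|² / 6 = 1/6.

0.167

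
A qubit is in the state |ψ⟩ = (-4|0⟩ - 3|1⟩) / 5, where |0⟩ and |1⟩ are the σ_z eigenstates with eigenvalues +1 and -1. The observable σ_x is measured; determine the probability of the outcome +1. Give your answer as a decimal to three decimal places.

|+x⟩ = (|0⟩ + |1⟩)/√2, so ⟨+x|ψ⟩ = (-7) / (√2·5).
P = |-7|² / 50 = 49/50.

0.980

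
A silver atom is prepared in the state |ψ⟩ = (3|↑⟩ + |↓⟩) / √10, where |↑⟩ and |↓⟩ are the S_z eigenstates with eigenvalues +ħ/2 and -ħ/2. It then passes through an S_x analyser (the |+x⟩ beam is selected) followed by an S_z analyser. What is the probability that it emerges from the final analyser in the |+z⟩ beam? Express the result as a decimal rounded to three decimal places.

First analyser (S_x): P(|+x⟩) = |⟨+x|ψ⟩|² = 16/20.
After stage 1 the state is |+x⟩; P(|+z⟩) = |⟨+z|+x⟩|² = 1/2.
Joint probability = 16/20 × 1/2 = 0.400.

0.400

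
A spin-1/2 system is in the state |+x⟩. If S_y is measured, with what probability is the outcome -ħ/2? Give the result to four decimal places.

In the S_z basis, |+x⟩ = (|+z⟩ + |-z⟩)/√2 and |-y⟩ = (|+z⟩ - i|-z⟩)/√2.
|⟨-y|+x⟩|² = 1/2.

0.5000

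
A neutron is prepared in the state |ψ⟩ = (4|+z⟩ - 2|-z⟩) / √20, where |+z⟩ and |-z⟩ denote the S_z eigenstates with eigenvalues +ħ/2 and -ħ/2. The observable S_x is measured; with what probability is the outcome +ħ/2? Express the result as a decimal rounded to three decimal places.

|+x⟩ = (|+z⟩ + |-z⟩)/√2, so ⟨+x|ψ⟩ = (2) / (√2·√20).
P = |2|² / 40 = 4/40.

0.100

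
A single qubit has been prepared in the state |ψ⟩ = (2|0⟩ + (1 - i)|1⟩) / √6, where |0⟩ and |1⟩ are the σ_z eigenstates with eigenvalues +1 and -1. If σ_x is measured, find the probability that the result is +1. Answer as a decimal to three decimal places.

|+x⟩ = (|0⟩ + |1⟩)/√2, so ⟨+x|ψ⟩ = (3 - i) / (√2·√6).
P = |3 - i|² / 12 = 10/12.

0.833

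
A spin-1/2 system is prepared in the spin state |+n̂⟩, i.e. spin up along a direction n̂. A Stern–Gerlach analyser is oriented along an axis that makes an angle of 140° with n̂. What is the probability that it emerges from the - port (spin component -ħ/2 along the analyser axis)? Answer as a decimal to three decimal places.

0.883

For spin-½, the probability of finding spin-up along an axis at angle θ to the initial spin direction is cos²(θ/2); spin-down is sin²(θ/2).
θ = 140°, so P = sin²(70°) ≈ 0.883.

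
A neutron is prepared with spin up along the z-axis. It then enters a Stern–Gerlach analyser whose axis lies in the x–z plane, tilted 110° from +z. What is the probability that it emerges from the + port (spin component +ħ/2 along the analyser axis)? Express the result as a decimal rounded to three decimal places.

For spin-½, the probability of finding spin-up along an axis at angle θ to the initial spin direction is cos²(θ/2); spin-down is sin²(θ/2).
θ = 110°, so P = cos²(55°) ≈ 0.329.

0.329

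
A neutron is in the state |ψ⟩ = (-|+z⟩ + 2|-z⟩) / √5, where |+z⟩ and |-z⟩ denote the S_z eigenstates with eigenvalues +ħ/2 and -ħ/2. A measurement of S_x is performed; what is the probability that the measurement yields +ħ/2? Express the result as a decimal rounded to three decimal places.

0.100

|+x⟩ = (|+z⟩ + |-z⟩)/√2, so ⟨+x|ψ⟩ = (1) / (√2·√5).
P = |1|² / 10 = 1/10.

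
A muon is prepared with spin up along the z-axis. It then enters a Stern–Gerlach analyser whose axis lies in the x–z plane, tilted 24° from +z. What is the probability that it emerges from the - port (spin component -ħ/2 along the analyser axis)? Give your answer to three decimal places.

For spin-½, the probability of finding spin-up along an axis at angle θ to the initial spin direction is cos²(θ/2); spin-down is sin²(θ/2).
θ = 24°, so P = sin²(12°) ≈ 0.043.

0.043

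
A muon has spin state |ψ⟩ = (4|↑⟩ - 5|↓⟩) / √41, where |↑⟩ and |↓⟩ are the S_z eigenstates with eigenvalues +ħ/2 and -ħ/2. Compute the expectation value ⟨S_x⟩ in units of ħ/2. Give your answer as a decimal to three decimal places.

⟨σ_x⟩ = 2 Re(a* b)/(|a|²+|b|²) with a = 4, b = -5.
a* b = -20, so ⟨σ_x⟩ = -40/41.
⟨S_x⟩ = (ħ/2)·⟨σ_x⟩.

-0.976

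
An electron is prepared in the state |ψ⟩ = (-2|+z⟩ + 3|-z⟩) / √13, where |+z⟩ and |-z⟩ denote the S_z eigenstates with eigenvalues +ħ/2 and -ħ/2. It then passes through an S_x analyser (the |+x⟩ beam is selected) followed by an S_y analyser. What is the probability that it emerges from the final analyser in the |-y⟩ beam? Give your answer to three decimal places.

First analyser (S_x): P(|+x⟩) = |⟨+x|ψ⟩|² = 1/26.
After stage 1 the state is |+x⟩; P(|-y⟩) = |⟨-y|+x⟩|² = 1/2.
Joint probability = 1/26 × 1/2 = 0.019.

0.019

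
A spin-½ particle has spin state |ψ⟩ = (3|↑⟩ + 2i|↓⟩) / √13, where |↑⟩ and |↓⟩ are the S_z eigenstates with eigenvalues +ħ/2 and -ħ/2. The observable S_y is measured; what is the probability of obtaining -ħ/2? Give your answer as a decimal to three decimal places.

|-y⟩ = (|↑⟩ - i|↓⟩)/√2, so ⟨-y|ψ⟩ = (1) / (√2·√13).
P = |1|² / 26 = 1/26.

0.038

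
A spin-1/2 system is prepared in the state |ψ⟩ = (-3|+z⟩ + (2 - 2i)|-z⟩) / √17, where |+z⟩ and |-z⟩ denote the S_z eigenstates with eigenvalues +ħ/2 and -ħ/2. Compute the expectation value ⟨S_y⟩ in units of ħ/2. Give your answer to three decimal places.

0.706

⟨σ_y⟩ = 2 Im(a* b)/(|a|²+|b|²) with a = -3, b = (2 - 2i).
a* b = (-6 + 6i), so ⟨σ_y⟩ = 12/17.
⟨S_y⟩ = (ħ/2)·⟨σ_y⟩.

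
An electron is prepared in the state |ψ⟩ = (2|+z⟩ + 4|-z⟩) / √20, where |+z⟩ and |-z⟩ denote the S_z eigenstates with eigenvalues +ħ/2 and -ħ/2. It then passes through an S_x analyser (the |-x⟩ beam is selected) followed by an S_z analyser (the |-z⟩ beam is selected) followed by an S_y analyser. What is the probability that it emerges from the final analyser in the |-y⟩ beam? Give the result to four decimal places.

0.0250

First analyser (S_x): P(|-x⟩) = |⟨-x|ψ⟩|² = 4/40.
After stage 1 the state is |-x⟩; P(|-z⟩) = |⟨-z|-x⟩|² = 1/2.
After stage 2 the state is |-z⟩; P(|-y⟩) = |⟨-y|-z⟩|² = 1/2.
Joint probability = 4/40 × 1/2 × 1/2 = 0.0250.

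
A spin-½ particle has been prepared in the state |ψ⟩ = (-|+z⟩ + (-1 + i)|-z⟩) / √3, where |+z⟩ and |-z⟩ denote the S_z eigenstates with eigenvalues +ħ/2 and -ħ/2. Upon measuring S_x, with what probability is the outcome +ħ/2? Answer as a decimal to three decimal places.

0.833

|+x⟩ = (|+z⟩ + |-z⟩)/√2, so ⟨+x|ψ⟩ = (-2 + i) / (√2·√3).
P = |-2 + i|² / 6 = 5/6.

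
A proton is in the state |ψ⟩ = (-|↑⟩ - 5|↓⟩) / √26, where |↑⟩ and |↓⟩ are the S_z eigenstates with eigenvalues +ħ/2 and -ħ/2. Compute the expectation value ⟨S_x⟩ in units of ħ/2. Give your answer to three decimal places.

⟨σ_x⟩ = 2 Re(a* b)/(|a|²+|b|²) with a = -1, b = -5.
a* b = 5, so ⟨σ_x⟩ = 10/26.
⟨S_x⟩ = (ħ/2)·⟨σ_x⟩.

0.385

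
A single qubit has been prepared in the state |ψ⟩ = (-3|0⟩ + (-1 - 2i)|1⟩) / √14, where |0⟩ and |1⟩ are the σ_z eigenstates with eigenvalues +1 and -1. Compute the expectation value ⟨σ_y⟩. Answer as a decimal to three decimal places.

⟨σ_y⟩ = 2 Im(a* b)/(|a|²+|b|²) with a = -3, b = (-1 - 2i).
a* b = (3 + 6i), so ⟨σ_y⟩ = 12/14.

0.857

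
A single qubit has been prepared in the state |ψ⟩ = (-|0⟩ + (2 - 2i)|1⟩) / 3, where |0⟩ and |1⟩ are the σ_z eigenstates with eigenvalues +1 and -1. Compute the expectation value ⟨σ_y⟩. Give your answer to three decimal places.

⟨σ_y⟩ = 2 Im(a* b)/(|a|²+|b|²) with a = -1, b = (2 - 2i).
a* b = (-2 + 2i), so ⟨σ_y⟩ = 4/9.

0.444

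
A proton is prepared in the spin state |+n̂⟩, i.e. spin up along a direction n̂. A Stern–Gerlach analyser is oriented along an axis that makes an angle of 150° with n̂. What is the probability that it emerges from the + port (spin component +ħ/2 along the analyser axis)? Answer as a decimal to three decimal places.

0.067

For spin-½, the probability of finding spin-up along an axis at angle θ to the initial spin direction is cos²(θ/2); spin-down is sin²(θ/2).
θ = 150°, so P = cos²(75°) ≈ 0.067.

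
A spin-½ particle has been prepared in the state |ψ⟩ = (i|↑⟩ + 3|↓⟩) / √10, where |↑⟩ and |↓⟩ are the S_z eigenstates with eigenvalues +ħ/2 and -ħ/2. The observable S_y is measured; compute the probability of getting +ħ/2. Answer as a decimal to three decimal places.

|+y⟩ = (|↑⟩ + i|↓⟩)/√2, so ⟨+y|ψ⟩ = (-2i) / (√2·√10).
P = |-2i|² / 20 = 4/20.

0.200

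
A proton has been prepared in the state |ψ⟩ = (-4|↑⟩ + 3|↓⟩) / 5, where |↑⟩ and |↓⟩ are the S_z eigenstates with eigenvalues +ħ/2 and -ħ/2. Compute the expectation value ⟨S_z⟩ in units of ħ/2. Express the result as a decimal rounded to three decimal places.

0.280

⟨σ_z⟩ = |a|² - |b|² divided by |a|²+|b|², with a, b the |↑⟩, |↓⟩ amplitudes.
= (16 - 9)/25 = 7/25.
⟨S_z⟩ = (ħ/2)·⟨σ_z⟩.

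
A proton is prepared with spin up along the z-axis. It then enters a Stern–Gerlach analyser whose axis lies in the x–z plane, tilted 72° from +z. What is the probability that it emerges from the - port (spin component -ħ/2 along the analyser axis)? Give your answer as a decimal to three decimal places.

For spin-½, the probability of finding spin-up along an axis at angle θ to the initial spin direction is cos²(θ/2); spin-down is sin²(θ/2).
θ = 72°, so P = sin²(36°) ≈ 0.345.

0.345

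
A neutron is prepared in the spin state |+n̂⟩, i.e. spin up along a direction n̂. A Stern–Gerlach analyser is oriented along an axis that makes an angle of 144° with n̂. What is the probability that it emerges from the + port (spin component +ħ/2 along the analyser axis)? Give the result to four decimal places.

0.0955

For spin-½, the probability of finding spin-up along an axis at angle θ to the initial spin direction is cos²(θ/2); spin-down is sin²(θ/2).
θ = 144°, so P = cos²(72°) ≈ 0.0955.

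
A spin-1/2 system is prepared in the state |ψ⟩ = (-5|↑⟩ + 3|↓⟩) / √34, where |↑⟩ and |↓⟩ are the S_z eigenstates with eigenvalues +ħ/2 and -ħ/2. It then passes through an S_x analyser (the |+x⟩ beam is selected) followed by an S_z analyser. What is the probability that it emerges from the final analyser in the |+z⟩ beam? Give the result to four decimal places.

0.0294

First analyser (S_x): P(|+x⟩) = |⟨+x|ψ⟩|² = 4/68.
After stage 1 the state is |+x⟩; P(|+z⟩) = |⟨+z|+x⟩|² = 1/2.
Joint probability = 4/68 × 1/2 = 0.0294.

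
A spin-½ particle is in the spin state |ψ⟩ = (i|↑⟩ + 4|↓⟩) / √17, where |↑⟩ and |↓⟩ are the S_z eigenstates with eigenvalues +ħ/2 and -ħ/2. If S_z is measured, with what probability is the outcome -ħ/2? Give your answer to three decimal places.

The -ħ/2 outcome corresponds to |↓⟩. Its amplitude in |ψ⟩ is 4/√17.
P = |4|² / 17 = 16/17.

0.941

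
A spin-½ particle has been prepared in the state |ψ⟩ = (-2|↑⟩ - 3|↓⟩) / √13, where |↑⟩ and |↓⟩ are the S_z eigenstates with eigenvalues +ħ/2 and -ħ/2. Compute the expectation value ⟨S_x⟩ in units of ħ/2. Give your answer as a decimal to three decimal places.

0.923

⟨σ_x⟩ = 2 Re(a* b)/(|a|²+|b|²) with a = -2, b = -3.
a* b = 6, so ⟨σ_x⟩ = 12/13.
⟨S_x⟩ = (ħ/2)·⟨σ_x⟩.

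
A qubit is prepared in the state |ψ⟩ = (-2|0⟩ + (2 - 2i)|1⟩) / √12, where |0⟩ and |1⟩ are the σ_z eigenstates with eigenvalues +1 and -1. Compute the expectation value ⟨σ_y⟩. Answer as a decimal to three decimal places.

⟨σ_y⟩ = 2 Im(a* b)/(|a|²+|b|²) with a = -2, b = (2 - 2i).
a* b = (-4 + 4i), so ⟨σ_y⟩ = 8/12.

0.667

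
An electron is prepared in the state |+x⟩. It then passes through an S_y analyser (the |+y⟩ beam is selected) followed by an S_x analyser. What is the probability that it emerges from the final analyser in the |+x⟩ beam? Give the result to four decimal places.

First analyser (S_y): from |+x⟩, P(|+y⟩) = 1/2.
After stage 1 the state is |+y⟩; P(|+x⟩) = |⟨+x|+y⟩|² = 1/2.
Joint probability = 1/2 × 1/2 = 0.2500.

0.2500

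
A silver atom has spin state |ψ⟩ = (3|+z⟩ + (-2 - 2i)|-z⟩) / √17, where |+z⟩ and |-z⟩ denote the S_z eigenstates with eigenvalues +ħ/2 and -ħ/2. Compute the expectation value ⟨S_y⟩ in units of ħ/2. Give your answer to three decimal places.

⟨σ_y⟩ = 2 Im(a* b)/(|a|²+|b|²) with a = 3, b = (-2 - 2i).
a* b = (-6 - 6i), so ⟨σ_y⟩ = -12/17.
⟨S_y⟩ = (ħ/2)·⟨σ_y⟩.

-0.706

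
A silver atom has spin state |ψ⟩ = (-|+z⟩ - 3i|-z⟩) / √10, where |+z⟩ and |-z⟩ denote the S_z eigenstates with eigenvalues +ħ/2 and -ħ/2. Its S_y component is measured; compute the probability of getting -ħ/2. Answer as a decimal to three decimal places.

|-y⟩ = (|+z⟩ - i|-z⟩)/√2, so ⟨-y|ψ⟩ = (2) / (√2·√10).
P = |2|² / 20 = 4/20.

0.200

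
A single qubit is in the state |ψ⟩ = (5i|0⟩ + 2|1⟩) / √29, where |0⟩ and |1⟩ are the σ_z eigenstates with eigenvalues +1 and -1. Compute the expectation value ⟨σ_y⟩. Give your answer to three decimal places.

-0.690

⟨σ_y⟩ = 2 Im(a* b)/(|a|²+|b|²) with a = 5i, b = 2.
a* b = -10i, so ⟨σ_y⟩ = -20/29.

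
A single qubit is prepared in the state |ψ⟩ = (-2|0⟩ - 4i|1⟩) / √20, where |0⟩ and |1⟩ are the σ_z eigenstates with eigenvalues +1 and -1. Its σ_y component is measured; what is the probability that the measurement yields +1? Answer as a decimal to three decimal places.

|+y⟩ = (|0⟩ + i|1⟩)/√2, so ⟨+y|ψ⟩ = (-6) / (√2·√20).
P = |-6|² / 40 = 36/40.

0.900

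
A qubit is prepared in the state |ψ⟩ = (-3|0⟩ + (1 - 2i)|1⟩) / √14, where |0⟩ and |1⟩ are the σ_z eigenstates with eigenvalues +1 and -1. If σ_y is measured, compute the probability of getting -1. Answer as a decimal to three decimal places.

0.071

|-y⟩ = (|0⟩ - i|1⟩)/√2, so ⟨-y|ψ⟩ = (-1 + i) / (√2·√14).
P = |-1 + i|² / 28 = 2/28.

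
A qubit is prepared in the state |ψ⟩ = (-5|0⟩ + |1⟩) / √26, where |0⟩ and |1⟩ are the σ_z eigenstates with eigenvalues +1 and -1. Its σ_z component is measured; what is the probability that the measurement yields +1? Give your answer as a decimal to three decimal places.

0.962

The +1 outcome corresponds to |0⟩. Its amplitude in |ψ⟩ is -5/√26.
P = |-5|² / 26 = 25/26.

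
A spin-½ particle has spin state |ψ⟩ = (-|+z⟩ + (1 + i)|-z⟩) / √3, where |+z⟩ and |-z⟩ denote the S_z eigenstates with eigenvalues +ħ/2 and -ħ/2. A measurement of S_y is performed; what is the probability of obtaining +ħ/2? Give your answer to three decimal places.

0.167

|+y⟩ = (|+z⟩ + i|-z⟩)/√2, so ⟨+y|ψ⟩ = (-i) / (√2·√3).
P = |-i|² / 6 = 1/6.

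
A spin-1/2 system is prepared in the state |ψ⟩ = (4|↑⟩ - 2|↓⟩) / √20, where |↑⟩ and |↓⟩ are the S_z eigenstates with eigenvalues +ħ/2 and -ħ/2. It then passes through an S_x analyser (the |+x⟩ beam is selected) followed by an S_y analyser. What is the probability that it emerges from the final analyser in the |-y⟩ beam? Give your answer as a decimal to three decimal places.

First analyser (S_x): P(|+x⟩) = |⟨+x|ψ⟩|² = 4/40.
After stage 1 the state is |+x⟩; P(|-y⟩) = |⟨-y|+x⟩|² = 1/2.
Joint probability = 4/40 × 1/2 = 0.050.

0.050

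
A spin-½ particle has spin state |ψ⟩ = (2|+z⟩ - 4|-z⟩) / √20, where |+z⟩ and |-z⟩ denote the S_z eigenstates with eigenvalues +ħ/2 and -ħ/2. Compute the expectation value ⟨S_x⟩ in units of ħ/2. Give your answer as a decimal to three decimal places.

-0.800

⟨σ_x⟩ = 2 Re(a* b)/(|a|²+|b|²) with a = 2, b = -4.
a* b = -8, so ⟨σ_x⟩ = -16/20.
⟨S_x⟩ = (ħ/2)·⟨σ_x⟩.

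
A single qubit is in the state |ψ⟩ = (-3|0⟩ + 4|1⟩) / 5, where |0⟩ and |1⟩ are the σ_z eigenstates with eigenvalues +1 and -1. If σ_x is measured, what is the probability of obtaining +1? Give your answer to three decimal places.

0.020

|+x⟩ = (|0⟩ + |1⟩)/√2, so ⟨+x|ψ⟩ = (1) / (√2·5).
P = |1|² / 50 = 1/50.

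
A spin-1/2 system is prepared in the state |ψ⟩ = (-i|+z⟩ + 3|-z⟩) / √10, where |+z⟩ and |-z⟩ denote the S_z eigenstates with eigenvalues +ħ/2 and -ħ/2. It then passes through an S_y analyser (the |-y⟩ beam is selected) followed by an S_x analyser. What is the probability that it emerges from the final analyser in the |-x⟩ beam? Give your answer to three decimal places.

0.100

First analyser (S_y): P(|-y⟩) = |⟨-y|ψ⟩|² = 4/20.
After stage 1 the state is |-y⟩; P(|-x⟩) = |⟨-x|-y⟩|² = 1/2.
Joint probability = 4/20 × 1/2 = 0.100.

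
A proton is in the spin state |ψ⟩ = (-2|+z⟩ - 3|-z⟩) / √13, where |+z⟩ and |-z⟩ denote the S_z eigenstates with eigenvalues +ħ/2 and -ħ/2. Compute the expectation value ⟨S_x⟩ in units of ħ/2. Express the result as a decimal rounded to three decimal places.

⟨σ_x⟩ = 2 Re(a* b)/(|a|²+|b|²) with a = -2, b = -3.
a* b = 6, so ⟨σ_x⟩ = 12/13.
⟨S_x⟩ = (ħ/2)·⟨σ_x⟩.

0.923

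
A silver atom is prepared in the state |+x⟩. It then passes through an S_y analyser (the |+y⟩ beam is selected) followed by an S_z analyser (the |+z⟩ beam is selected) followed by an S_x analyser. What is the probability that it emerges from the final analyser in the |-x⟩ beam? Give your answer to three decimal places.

0.125

First analyser (S_y): from |+x⟩, P(|+y⟩) = 1/2.
After stage 1 the state is |+y⟩; P(|+z⟩) = |⟨+z|+y⟩|² = 1/2.
After stage 2 the state is |+z⟩; P(|-x⟩) = |⟨-x|+z⟩|² = 1/2.
Joint probability = 1/2 × 1/2 × 1/2 = 0.125.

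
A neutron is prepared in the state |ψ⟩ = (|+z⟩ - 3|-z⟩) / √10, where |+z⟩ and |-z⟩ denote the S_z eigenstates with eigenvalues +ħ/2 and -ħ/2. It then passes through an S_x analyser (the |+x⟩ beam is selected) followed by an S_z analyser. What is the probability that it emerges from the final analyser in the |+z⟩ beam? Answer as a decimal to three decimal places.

0.100

First analyser (S_x): P(|+x⟩) = |⟨+x|ψ⟩|² = 4/20.
After stage 1 the state is |+x⟩; P(|+z⟩) = |⟨+z|+x⟩|² = 1/2.
Joint probability = 4/20 × 1/2 = 0.100.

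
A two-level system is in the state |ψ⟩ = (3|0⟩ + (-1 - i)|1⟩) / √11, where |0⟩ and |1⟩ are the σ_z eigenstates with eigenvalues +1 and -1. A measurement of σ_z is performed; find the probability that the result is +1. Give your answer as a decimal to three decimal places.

The +1 outcome corresponds to |0⟩. Its amplitude in |ψ⟩ is 3/√11.
P = |3|² / 11 = 9/11.

0.818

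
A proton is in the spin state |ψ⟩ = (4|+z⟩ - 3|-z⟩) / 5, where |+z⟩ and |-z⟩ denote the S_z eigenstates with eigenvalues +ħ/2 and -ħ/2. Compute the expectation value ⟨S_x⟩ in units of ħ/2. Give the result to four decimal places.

⟨σ_x⟩ = 2 Re(a* b)/(|a|²+|b|²) with a = 4, b = -3.
a* b = -12, so ⟨σ_x⟩ = -24/25.
⟨S_x⟩ = (ħ/2)·⟨σ_x⟩.

-0.9600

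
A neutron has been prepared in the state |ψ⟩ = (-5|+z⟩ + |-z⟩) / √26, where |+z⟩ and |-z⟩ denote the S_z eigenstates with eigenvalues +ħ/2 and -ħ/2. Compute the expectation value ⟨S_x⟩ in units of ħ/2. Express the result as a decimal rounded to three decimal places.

-0.385

⟨σ_x⟩ = 2 Re(a* b)/(|a|²+|b|²) with a = -5, b = 1.
a* b = -5, so ⟨σ_x⟩ = -10/26.
⟨S_x⟩ = (ħ/2)·⟨σ_x⟩.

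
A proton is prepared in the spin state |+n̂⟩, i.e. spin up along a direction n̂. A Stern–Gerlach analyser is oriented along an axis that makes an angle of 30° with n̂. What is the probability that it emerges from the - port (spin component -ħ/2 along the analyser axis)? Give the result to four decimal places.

For spin-½, the probability of finding spin-up along an axis at angle θ to the initial spin direction is cos²(θ/2); spin-down is sin²(θ/2).
θ = 30°, so P = sin²(15°) ≈ 0.0670.

0.0670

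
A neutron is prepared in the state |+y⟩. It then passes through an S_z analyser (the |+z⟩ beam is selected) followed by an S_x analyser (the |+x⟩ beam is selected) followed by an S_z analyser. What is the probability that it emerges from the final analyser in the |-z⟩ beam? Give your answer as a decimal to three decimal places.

0.125

First analyser (S_z): from |+y⟩, P(|+z⟩) = 1/2.
After stage 1 the state is |+z⟩; P(|+x⟩) = |⟨+x|+z⟩|² = 1/2.
After stage 2 the state is |+x⟩; P(|-z⟩) = |⟨-z|+x⟩|² = 1/2.
Joint probability = 1/2 × 1/2 × 1/2 = 0.125.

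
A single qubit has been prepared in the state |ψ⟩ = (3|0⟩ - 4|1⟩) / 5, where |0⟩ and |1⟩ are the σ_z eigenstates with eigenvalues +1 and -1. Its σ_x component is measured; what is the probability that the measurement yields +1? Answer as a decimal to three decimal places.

|+x⟩ = (|0⟩ + |1⟩)/√2, so ⟨+x|ψ⟩ = (-1) / (√2·5).
P = |-1|² / 50 = 1/50.

0.020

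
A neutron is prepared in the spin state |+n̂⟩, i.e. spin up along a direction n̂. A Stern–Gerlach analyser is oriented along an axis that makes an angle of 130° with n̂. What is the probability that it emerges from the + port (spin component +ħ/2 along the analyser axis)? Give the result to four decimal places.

0.1786

For spin-½, the probability of finding spin-up along an axis at angle θ to the initial spin direction is cos²(θ/2); spin-down is sin²(θ/2).
θ = 130°, so P = cos²(65°) ≈ 0.1786.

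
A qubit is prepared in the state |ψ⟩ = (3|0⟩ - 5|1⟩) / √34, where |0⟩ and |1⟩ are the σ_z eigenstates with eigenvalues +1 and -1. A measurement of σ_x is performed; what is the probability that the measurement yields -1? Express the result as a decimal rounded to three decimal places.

|-x⟩ = (|0⟩ - |1⟩)/√2, so ⟨-x|ψ⟩ = (8) / (√2·√34).
P = |8|² / 68 = 64/68.

0.941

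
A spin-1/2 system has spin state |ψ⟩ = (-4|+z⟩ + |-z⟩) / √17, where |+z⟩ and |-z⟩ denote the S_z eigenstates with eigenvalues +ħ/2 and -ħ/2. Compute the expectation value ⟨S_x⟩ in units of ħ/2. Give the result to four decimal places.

⟨σ_x⟩ = 2 Re(a* b)/(|a|²+|b|²) with a = -4, b = 1.
a* b = -4, so ⟨σ_x⟩ = -8/17.
⟨S_x⟩ = (ħ/2)·⟨σ_x⟩.

-0.4706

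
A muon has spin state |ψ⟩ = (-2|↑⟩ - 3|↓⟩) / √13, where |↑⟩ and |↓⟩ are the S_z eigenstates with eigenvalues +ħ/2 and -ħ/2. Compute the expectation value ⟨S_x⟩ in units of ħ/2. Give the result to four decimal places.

⟨σ_x⟩ = 2 Re(a* b)/(|a|²+|b|²) with a = -2, b = -3.
a* b = 6, so ⟨σ_x⟩ = 12/13.
⟨S_x⟩ = (ħ/2)·⟨σ_x⟩.

0.9231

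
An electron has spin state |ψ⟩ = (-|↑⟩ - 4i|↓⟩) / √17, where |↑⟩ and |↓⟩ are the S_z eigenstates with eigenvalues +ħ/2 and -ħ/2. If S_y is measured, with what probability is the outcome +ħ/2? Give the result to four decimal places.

0.7353

|+y⟩ = (|↑⟩ + i|↓⟩)/√2, so ⟨+y|ψ⟩ = (-5) / (√2·√17).
P = |-5|² / 34 = 25/34.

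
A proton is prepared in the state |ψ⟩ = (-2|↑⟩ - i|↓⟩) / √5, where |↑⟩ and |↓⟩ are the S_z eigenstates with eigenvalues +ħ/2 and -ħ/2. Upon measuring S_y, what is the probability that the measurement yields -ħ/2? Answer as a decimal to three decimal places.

0.100

|-y⟩ = (|↑⟩ - i|↓⟩)/√2, so ⟨-y|ψ⟩ = (-1) / (√2·√5).
P = |-1|² / 10 = 1/10.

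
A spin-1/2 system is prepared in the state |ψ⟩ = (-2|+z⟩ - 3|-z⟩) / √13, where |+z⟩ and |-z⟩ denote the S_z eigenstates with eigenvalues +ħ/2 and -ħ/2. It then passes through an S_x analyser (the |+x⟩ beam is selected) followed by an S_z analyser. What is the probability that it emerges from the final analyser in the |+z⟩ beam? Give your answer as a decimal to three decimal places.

0.481

First analyser (S_x): P(|+x⟩) = |⟨+x|ψ⟩|² = 25/26.
After stage 1 the state is |+x⟩; P(|+z⟩) = |⟨+z|+x⟩|² = 1/2.
Joint probability = 25/26 × 1/2 = 0.481.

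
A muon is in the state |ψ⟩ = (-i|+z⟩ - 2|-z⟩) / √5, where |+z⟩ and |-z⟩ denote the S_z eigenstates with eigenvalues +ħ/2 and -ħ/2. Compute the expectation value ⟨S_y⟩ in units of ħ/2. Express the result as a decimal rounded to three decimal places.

⟨σ_y⟩ = 2 Im(a* b)/(|a|²+|b|²) with a = -i, b = -2.
a* b = -2i, so ⟨σ_y⟩ = -4/5.
⟨S_y⟩ = (ħ/2)·⟨σ_y⟩.

-0.800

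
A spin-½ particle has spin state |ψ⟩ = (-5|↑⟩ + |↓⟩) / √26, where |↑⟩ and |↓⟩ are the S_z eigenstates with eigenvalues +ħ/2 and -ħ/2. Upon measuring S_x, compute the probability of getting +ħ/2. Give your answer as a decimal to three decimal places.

|+x⟩ = (|↑⟩ + |↓⟩)/√2, so ⟨+x|ψ⟩ = (-4) / (√2·√26).
P = |-4|² / 52 = 16/52.

0.308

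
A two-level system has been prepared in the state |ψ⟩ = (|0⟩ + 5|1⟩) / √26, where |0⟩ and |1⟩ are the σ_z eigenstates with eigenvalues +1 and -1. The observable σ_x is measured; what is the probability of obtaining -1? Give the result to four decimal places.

|-x⟩ = (|0⟩ - |1⟩)/√2, so ⟨-x|ψ⟩ = (-4) / (√2·√26).
P = |-4|² / 52 = 16/52.

0.3077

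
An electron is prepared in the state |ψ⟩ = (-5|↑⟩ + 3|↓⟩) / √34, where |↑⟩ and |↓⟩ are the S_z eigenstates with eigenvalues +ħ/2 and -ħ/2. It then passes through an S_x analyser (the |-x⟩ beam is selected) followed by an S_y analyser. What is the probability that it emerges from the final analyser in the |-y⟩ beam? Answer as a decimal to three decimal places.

0.471

First analyser (S_x): P(|-x⟩) = |⟨-x|ψ⟩|² = 64/68.
After stage 1 the state is |-x⟩; P(|-y⟩) = |⟨-y|-x⟩|² = 1/2.
Joint probability = 64/68 × 1/2 = 0.471.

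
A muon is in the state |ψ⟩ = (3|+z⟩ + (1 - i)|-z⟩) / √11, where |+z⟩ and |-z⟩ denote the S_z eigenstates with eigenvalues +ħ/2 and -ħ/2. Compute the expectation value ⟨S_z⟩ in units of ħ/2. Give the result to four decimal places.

0.6364

⟨σ_z⟩ = |a|² - |b|² divided by |a|²+|b|², with a, b the |+z⟩, |-z⟩ amplitudes.
= (9 - 2)/11 = 7/11.
⟨S_z⟩ = (ħ/2)·⟨σ_z⟩.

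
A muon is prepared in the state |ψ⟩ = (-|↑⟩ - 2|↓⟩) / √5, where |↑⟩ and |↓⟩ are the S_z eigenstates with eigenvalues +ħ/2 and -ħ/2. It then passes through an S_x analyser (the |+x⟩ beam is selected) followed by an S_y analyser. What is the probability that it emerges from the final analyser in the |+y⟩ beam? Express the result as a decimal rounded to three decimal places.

0.450

First analyser (S_x): P(|+x⟩) = |⟨+x|ψ⟩|² = 9/10.
After stage 1 the state is |+x⟩; P(|+y⟩) = |⟨+y|+x⟩|² = 1/2.
Joint probability = 9/10 × 1/2 = 0.450.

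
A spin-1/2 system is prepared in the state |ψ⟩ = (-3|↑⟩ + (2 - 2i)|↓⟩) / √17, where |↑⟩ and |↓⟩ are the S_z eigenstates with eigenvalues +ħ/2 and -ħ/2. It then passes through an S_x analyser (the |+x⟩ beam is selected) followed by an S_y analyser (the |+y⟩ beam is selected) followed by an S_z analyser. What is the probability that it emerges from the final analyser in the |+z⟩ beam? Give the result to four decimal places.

0.0368

First analyser (S_x): P(|+x⟩) = |⟨+x|ψ⟩|² = 5/34.
After stage 1 the state is |+x⟩; P(|+y⟩) = |⟨+y|+x⟩|² = 1/2.
After stage 2 the state is |+y⟩; P(|+z⟩) = |⟨+z|+y⟩|² = 1/2.
Joint probability = 5/34 × 1/2 × 1/2 = 0.0368.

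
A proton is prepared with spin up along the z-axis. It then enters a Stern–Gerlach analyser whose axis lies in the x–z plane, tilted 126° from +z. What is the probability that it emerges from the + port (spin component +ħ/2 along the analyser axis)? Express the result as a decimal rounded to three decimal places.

For spin-½, the probability of finding spin-up along an axis at angle θ to the initial spin direction is cos²(θ/2); spin-down is sin²(θ/2).
θ = 126°, so P = cos²(63°) ≈ 0.206.

0.206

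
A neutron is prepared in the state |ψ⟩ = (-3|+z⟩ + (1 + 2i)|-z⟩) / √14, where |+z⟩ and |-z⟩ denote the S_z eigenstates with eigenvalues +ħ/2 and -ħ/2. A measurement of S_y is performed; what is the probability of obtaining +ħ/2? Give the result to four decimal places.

|+y⟩ = (|+z⟩ + i|-z⟩)/√2, so ⟨+y|ψ⟩ = (-1 - i) / (√2·√14).
P = |-1 - i|² / 28 = 2/28.

0.0714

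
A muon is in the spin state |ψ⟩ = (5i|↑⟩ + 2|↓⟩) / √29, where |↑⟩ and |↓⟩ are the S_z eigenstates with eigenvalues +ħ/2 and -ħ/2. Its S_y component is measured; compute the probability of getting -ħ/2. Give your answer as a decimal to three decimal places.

|-y⟩ = (|↑⟩ - i|↓⟩)/√2, so ⟨-y|ψ⟩ = (7i) / (√2·√29).
P = |7i|² / 58 = 49/58.

0.845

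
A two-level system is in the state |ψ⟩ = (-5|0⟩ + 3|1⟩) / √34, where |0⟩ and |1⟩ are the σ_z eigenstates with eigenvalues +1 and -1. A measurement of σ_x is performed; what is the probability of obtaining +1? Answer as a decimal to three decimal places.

|+x⟩ = (|0⟩ + |1⟩)/√2, so ⟨+x|ψ⟩ = (-2) / (√2·√34).
P = |-2|² / 68 = 4/68.

0.059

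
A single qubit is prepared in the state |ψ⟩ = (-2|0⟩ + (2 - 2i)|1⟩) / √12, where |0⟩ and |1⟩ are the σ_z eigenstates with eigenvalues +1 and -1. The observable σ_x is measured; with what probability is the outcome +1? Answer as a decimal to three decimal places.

0.167

|+x⟩ = (|0⟩ + |1⟩)/√2, so ⟨+x|ψ⟩ = (-2i) / (√2·√12).
P = |-2i|² / 24 = 4/24.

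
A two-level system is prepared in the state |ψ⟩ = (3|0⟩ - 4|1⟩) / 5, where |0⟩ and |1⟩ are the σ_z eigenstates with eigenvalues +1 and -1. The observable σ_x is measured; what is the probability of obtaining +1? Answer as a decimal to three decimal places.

0.020

|+x⟩ = (|0⟩ + |1⟩)/√2, so ⟨+x|ψ⟩ = (-1) / (√2·5).
P = |-1|² / 50 = 1/50.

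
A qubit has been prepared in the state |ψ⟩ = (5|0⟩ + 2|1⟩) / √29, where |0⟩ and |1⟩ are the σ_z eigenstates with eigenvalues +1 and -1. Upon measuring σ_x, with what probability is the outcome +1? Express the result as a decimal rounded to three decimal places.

|+x⟩ = (|0⟩ + |1⟩)/√2, so ⟨+x|ψ⟩ = (7) / (√2·√29).
P = |7|² / 58 = 49/58.

0.845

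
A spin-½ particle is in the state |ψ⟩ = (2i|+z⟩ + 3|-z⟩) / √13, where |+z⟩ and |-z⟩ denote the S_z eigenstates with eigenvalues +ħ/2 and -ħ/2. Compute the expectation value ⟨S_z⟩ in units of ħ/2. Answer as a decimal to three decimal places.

⟨σ_z⟩ = |a|² - |b|² divided by |a|²+|b|², with a, b the |+z⟩, |-z⟩ amplitudes.
= (4 - 9)/13 = -5/13.
⟨S_z⟩ = (ħ/2)·⟨σ_z⟩.

-0.385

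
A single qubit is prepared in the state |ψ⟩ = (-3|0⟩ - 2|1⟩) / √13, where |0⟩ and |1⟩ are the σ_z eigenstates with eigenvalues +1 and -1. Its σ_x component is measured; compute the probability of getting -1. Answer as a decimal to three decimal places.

0.038

|-x⟩ = (|0⟩ - |1⟩)/√2, so ⟨-x|ψ⟩ = (-1) / (√2·√13).
P = |-1|² / 26 = 1/26.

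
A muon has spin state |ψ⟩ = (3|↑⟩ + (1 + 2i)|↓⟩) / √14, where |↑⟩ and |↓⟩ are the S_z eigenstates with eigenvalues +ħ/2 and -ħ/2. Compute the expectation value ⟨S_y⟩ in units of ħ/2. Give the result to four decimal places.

0.8571

⟨σ_y⟩ = 2 Im(a* b)/(|a|²+|b|²) with a = 3, b = (1 + 2i).
a* b = (3 + 6i), so ⟨σ_y⟩ = 12/14.
⟨S_y⟩ = (ħ/2)·⟨σ_y⟩.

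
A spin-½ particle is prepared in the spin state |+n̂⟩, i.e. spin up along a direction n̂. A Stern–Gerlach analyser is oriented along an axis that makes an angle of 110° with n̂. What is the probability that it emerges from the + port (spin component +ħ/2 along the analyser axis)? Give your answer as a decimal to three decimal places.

For spin-½, the probability of finding spin-up along an axis at angle θ to the initial spin direction is cos²(θ/2); spin-down is sin²(θ/2).
θ = 110°, so P = cos²(55°) ≈ 0.329.

0.329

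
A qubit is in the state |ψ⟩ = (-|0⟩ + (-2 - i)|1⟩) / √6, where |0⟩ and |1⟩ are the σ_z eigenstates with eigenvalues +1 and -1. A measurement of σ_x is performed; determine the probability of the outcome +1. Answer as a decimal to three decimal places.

0.833

|+x⟩ = (|0⟩ + |1⟩)/√2, so ⟨+x|ψ⟩ = (-3 - i) / (√2·√6).
P = |-3 - i|² / 12 = 10/12.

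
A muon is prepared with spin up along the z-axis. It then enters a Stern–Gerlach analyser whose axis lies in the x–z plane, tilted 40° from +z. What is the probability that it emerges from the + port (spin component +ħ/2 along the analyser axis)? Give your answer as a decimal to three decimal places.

For spin-½, the probability of finding spin-up along an axis at angle θ to the initial spin direction is cos²(θ/2); spin-down is sin²(θ/2).
θ = 40°, so P = cos²(20°) ≈ 0.883.

0.883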